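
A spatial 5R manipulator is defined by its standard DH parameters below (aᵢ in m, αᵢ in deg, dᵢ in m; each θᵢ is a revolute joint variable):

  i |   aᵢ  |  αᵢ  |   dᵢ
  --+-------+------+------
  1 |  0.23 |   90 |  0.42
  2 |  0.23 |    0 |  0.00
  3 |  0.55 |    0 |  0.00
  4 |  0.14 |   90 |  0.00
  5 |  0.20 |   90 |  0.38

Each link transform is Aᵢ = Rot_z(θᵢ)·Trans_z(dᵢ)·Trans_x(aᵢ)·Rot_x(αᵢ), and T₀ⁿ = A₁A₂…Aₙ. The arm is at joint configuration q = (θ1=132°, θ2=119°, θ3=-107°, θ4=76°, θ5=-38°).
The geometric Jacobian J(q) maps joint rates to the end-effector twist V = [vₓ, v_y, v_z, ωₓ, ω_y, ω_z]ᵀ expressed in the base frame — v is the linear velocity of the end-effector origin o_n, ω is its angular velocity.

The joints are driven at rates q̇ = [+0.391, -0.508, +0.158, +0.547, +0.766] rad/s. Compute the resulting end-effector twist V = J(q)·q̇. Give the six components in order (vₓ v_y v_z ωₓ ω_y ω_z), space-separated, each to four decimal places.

o_n = [-0.7918, 0.6954, 1.0197]
J₁: ẑ×o_n = [-0.6954, -0.7918, 0.0000], ω = ẑ
J2: z=[0.7431, 0.6691, 0.0000] o=[-0.1539, 0.1709, 0.4200] → [0.4013, -0.4456, 0.8166, 0.7431, 0.6691, 0.0000]
J3: z=[0.7431, 0.6691, 0.0000] o=[-0.0793, 0.0881, 0.6212] → [0.2667, -0.2962, 0.9281, 0.7431, 0.6691, 0.0000]
J4: z=[0.7431, 0.6691, 0.0000] o=[-0.4393, 0.4879, 0.7355] → [0.1901, -0.2112, 0.3902, 0.7431, 0.6691, 0.0000]
J5: z=[-0.6687, 0.7427, -0.0349] o=[-0.4425, 0.4915, 0.8754] → [0.1142, 0.1086, 0.1231, -0.6687, 0.7427, -0.0349]
V = J·q̇ = [-0.2421, -0.1623, 0.0395, -0.3658, 0.7007, 0.3643]

-0.2421 -0.1623 0.0395 -0.3658 0.7007 0.3643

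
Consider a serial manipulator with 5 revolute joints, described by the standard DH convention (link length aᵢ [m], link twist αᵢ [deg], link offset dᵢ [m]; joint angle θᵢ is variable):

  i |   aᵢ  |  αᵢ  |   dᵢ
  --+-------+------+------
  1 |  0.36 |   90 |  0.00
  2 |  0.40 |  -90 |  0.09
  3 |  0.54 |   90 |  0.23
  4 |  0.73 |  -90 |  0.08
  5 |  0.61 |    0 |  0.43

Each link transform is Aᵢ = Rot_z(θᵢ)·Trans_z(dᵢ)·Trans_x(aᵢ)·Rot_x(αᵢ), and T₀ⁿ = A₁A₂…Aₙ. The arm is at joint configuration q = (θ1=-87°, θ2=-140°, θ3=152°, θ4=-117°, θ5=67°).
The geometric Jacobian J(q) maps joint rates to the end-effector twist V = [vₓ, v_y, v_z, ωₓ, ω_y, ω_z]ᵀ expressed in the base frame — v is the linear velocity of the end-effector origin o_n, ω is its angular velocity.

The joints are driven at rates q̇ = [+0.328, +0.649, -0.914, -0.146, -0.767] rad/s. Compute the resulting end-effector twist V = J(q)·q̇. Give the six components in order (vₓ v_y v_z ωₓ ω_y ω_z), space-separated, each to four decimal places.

o_n = [-0.2866, -0.0366, 0.7969]
J₁: ẑ×o_n = [0.0366, -0.2866, 0.0000], ω = ẑ
J2: z=[-0.9986, -0.0523, 0.0000] o=[0.0188, -0.3595, 0.0000] → [-0.0417, 0.7958, -0.3385, -0.9986, -0.0523, 0.0000]
J3: z=[0.0336, -0.6419, -0.7660] o=[-0.0871, -0.0582, -0.2571] → [-0.6600, 0.1174, -0.1274, 0.0336, -0.6419, -0.7660]
J4: z=[0.8629, 0.4054, -0.3018] o=[0.1929, -0.5573, -0.1268] → [0.5316, -0.6524, 0.6437, 0.8629, 0.4054, -0.3018]
J5: z=[0.4340, -0.2885, 0.8535] o=[0.0730, 0.1083, 0.1592] → [-0.0603, -0.5837, -0.1667, 0.4340, -0.2885, 0.8535]
V = J·q̇ = [0.5568, 0.8581, -0.0694, -1.1377, 0.7148, 0.4176]

0.5568 0.8581 -0.0694 -1.1377 0.7148 0.4176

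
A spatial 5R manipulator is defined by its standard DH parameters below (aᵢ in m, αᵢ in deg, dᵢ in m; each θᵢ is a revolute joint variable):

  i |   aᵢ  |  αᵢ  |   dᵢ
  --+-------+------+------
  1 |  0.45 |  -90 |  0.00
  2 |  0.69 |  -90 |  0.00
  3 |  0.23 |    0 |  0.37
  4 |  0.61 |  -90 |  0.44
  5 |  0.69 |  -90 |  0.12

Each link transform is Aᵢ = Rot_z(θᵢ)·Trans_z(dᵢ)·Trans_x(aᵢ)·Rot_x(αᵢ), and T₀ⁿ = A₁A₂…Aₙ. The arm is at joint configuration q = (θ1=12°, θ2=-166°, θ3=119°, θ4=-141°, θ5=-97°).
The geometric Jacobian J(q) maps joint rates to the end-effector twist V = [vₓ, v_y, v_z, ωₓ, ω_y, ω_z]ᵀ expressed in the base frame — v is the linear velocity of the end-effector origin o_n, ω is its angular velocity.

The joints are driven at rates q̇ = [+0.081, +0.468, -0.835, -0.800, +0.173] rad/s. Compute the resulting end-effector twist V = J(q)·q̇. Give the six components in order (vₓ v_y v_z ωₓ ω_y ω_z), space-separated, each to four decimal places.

0.5026 0.9252 0.3827 -0.5124 0.2056 -1.4898

o_n = [-0.2366, -0.1683, 1.7192]
J₁: ẑ×o_n = [0.1683, -0.2366, 0.0000], ω = ẑ
J2: z=[-0.2079, 0.9781, 0.0000] o=[0.4402, 0.0936, 0.0000] → [1.6817, 0.3575, 0.7164, -0.2079, 0.9781, 0.0000]
J3: z=[0.2366, 0.0503, 0.9703] o=[-0.2147, -0.0456, 0.1669] → [0.1971, -0.3886, -0.0279, 0.2366, 0.0503, 0.9703]
J4: z=[0.2366, 0.0503, 0.9703] o=[0.0205, -0.2013, 0.4990] → [0.0293, -0.5382, 0.0207, 0.2366, 0.0503, 0.9703]
J5: z=[-0.1628, -0.9825, 0.0906] o=[-0.4597, -0.0697, 1.0627] → [-0.6361, 0.1271, 0.2352, -0.1628, -0.9825, 0.0906]
V = J·q̇ = [0.5026, 0.9252, 0.3827, -0.5124, 0.2056, -1.4898]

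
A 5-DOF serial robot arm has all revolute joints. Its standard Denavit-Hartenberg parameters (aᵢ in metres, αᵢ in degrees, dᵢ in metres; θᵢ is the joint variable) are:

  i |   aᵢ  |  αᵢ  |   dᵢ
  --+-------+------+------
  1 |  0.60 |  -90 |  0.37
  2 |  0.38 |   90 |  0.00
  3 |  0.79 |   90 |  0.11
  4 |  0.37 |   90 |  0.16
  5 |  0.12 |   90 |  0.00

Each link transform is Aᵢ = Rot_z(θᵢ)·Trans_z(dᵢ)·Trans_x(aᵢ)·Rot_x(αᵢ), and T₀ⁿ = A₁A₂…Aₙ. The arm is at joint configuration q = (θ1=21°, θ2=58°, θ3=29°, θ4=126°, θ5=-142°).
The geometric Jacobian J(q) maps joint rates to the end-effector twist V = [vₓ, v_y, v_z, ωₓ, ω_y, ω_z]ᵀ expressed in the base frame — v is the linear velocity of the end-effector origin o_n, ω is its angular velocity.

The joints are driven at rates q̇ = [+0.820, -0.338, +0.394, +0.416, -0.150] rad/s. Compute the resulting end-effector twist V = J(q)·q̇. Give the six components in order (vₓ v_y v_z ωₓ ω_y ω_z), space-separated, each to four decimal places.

-0.5847 1.1939 0.3636 0.5620 -0.5991 0.9010

o_n = [1.2220, 0.7146, -0.2772]
J₁: ẑ×o_n = [-0.7146, 1.2220, 0.0000], ω = ẑ
J2: z=[-0.3584, 0.9336, 0.0000] o=[0.5601, 0.2150, 0.3700] → [-0.6042, -0.2319, -0.7969, -0.3584, 0.9336, 0.0000]
J3: z=[0.7917, 0.3039, 0.5299] o=[0.7481, 0.2872, 0.0477] → [-0.3252, 0.5083, 0.1944, 0.7917, 0.3039, 0.5299]
J4: z=[0.5533, -0.7245, -0.4111] o=[1.0398, 0.8094, -0.4799] → [-0.1859, -0.1871, 0.0795, 0.5533, -0.7245, -0.4111]
J5: z=[0.6749, 0.6792, -0.2886] o=[1.3090, 0.6499, -0.2258] → [-0.0162, 0.0598, 0.1028, 0.6749, 0.6792, -0.2886]
V = J·q̇ = [-0.5847, 1.1939, 0.3636, 0.5620, -0.5991, 0.9010]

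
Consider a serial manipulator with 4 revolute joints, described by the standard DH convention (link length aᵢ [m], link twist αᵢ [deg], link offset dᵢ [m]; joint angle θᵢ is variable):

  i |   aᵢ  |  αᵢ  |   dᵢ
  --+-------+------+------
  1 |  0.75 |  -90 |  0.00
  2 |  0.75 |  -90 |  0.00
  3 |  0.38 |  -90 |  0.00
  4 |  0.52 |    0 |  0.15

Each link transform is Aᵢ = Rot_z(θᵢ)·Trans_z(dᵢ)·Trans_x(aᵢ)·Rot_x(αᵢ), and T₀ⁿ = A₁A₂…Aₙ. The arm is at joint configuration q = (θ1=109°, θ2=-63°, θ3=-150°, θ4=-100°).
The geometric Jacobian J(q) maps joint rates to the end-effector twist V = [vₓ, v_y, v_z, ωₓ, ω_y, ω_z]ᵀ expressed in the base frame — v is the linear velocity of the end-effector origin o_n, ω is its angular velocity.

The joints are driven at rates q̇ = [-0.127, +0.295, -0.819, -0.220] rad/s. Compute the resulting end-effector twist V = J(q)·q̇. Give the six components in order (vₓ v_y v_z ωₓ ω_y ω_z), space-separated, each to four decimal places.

0.3521 0.1653 -0.3160 0.1551 -0.7712 0.1468

o_n = [-0.7374, 1.2976, 0.2790]
J₁: ẑ×o_n = [-1.2976, -0.7374, 0.0000], ω = ẑ
J2: z=[-0.9455, -0.3256, 0.0000] o=[-0.2442, 0.7091, 0.0000] → [-0.0908, 0.2638, -0.7169, -0.9455, -0.3256, 0.0000]
J3: z=[-0.2901, 0.8425, -0.4540] o=[-0.3550, 1.0311, 0.6683] → [-0.2069, 0.0607, 0.2448, -0.2901, 0.8425, -0.4540]
J4: z=[-0.8927, -0.0673, 0.4455] o=[-0.4860, 0.8280, 0.3750] → [-0.2027, -0.1977, -0.4361, -0.8927, -0.0673, 0.4455]
V = J·q̇ = [0.3521, 0.1653, -0.3160, 0.1551, -0.7712, 0.1468]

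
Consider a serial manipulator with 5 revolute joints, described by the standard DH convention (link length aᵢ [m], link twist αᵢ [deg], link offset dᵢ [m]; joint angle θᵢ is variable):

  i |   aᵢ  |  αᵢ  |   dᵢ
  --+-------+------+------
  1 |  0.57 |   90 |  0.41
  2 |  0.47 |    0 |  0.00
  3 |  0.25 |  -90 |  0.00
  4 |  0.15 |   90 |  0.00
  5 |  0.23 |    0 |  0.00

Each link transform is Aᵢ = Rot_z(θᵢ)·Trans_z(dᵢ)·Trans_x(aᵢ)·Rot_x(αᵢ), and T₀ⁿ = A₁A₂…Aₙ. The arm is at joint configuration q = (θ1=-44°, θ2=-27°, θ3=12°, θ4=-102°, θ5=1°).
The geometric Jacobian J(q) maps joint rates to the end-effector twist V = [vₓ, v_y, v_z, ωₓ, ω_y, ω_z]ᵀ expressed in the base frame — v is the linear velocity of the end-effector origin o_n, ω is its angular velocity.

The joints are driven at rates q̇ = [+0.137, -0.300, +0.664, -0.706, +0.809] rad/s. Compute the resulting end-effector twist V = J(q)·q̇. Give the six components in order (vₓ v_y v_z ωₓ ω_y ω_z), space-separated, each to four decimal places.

0.0048 0.2973 0.1823 -0.8173 0.5171 -0.3401

o_n = [0.5726, -1.0697, 0.1562]
J₁: ẑ×o_n = [1.0697, 0.5726, -0.0000], ω = ẑ
J2: z=[-0.6947, -0.7193, 0.0000] o=[0.4100, -0.3960, 0.4100] → [0.1825, -0.1763, 0.5850, -0.6947, -0.7193, 0.0000]
J3: z=[-0.6947, -0.7193, 0.0000] o=[0.7113, -0.6869, 0.1966] → [0.0290, -0.0281, 0.1662, -0.6947, -0.7193, 0.0000]
J4: z=[0.1862, -0.1798, 0.9659] o=[0.8850, -0.8546, 0.1319] → [0.2034, -0.3062, -0.0962, 0.1862, -0.1798, 0.9659]
J5: z=[-0.5352, 0.8059, 0.2532] o=[0.7614, -0.9392, 0.1400] → [0.0461, -0.0391, 0.2219, -0.5352, 0.8059, 0.2532]
V = J·q̇ = [0.0048, 0.2973, 0.1823, -0.8173, 0.5171, -0.3401]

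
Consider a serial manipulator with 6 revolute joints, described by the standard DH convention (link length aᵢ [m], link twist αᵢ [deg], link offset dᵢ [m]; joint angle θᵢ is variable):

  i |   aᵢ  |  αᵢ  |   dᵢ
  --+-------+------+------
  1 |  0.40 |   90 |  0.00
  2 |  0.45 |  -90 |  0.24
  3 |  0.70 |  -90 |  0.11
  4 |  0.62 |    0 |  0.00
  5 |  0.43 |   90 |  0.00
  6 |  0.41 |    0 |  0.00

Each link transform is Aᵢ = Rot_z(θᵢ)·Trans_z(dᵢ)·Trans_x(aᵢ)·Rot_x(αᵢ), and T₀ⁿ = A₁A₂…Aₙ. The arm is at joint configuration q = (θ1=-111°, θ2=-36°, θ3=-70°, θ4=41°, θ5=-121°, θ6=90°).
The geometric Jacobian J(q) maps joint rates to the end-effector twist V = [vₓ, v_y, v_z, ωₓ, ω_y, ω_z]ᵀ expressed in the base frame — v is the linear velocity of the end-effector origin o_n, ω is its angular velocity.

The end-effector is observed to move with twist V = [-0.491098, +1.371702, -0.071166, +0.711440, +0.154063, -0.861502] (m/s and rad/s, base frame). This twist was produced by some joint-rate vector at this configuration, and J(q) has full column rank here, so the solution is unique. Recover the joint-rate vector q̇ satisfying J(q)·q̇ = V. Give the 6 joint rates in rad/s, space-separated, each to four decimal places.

-0.0850 -0.5760 -0.8600 -0.1850 0.3220 -0.0150

o_n = [-1.7187, -0.9406, -0.6383]
J₁: ẑ×o_n = [0.9406, -1.7187, 0.0000], ω = ẑ
J2: z=[-0.9336, 0.3584, 0.0000] o=[-0.1433, -0.3734, 0.0000] → [-0.2287, -0.5959, 1.0941, -0.9336, 0.3584, 0.0000]
J3: z=[-0.2106, -0.5487, 0.8090] o=[-0.4979, -0.6273, -0.2645] → [0.4586, -1.0664, -0.6039, -0.2106, -0.5487, 0.8090]
J4: z=[0.0469, -0.8323, -0.5523] o=[-1.2046, -0.6328, -0.3162] → [0.0980, 0.2991, -0.4423, 0.0469, -0.8323, -0.5523]
J5: z=[0.0469, -0.8323, -0.5523] o=[-1.5758, -0.3729, -0.7394] → [-0.3978, 0.0742, -0.1455, 0.0469, -0.8323, -0.5523]
J6: z=[0.9250, -0.1725, 0.3385] o=[-1.7379, -0.5994, -0.4118] → [0.1546, 0.2160, -0.3123, 0.9250, -0.1725, 0.3385]
q̇ = J⁺·V = [-0.0850, -0.5760, -0.8600, -0.1850, 0.3220, -0.0150]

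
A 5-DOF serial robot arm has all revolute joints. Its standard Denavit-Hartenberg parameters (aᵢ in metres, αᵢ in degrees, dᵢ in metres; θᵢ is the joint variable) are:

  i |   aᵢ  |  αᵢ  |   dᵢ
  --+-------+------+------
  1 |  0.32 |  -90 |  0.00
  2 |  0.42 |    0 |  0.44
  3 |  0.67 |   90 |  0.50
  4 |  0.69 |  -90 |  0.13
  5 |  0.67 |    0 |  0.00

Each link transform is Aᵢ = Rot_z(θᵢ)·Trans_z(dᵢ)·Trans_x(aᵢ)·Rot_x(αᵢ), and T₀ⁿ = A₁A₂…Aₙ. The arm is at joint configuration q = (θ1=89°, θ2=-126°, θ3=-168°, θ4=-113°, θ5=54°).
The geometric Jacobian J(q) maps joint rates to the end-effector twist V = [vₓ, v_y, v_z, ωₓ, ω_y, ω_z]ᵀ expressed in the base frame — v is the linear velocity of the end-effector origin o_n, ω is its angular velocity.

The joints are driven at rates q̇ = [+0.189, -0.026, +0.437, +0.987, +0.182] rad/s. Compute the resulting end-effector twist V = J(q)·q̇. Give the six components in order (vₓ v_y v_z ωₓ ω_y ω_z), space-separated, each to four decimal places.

0.3688 0.1849 -0.8568 -0.3229 0.9756 0.4374

o_n = [0.0541, -0.2040, -0.0530]
J₁: ẑ×o_n = [0.2040, 0.0541, -0.0000], ω = ẑ
J2: z=[-0.9998, 0.0175, 0.0000] o=[0.0056, 0.3200, 0.0000] → [-0.0009, -0.0530, 0.5230, -0.9998, 0.0175, 0.0000]
J3: z=[-0.9998, 0.0175, 0.0000] o=[-0.4387, 0.0808, 0.3398] → [-0.0069, -0.3927, 0.2762, -0.9998, 0.0175, 0.0000]
J4: z=[0.0159, 0.9134, 0.4067] o=[-0.9338, 0.3620, -0.2723] → [0.4305, 0.3983, -0.9114, 0.0159, 0.9134, 0.4067]
J5: z=[0.3972, 0.3675, -0.8409] o=[-0.2986, 0.3600, 0.0269] → [-0.5037, -0.2649, -0.3537, 0.3972, 0.3675, -0.8409]
V = J·q̇ = [0.3688, 0.1849, -0.8568, -0.3229, 0.9756, 0.4374]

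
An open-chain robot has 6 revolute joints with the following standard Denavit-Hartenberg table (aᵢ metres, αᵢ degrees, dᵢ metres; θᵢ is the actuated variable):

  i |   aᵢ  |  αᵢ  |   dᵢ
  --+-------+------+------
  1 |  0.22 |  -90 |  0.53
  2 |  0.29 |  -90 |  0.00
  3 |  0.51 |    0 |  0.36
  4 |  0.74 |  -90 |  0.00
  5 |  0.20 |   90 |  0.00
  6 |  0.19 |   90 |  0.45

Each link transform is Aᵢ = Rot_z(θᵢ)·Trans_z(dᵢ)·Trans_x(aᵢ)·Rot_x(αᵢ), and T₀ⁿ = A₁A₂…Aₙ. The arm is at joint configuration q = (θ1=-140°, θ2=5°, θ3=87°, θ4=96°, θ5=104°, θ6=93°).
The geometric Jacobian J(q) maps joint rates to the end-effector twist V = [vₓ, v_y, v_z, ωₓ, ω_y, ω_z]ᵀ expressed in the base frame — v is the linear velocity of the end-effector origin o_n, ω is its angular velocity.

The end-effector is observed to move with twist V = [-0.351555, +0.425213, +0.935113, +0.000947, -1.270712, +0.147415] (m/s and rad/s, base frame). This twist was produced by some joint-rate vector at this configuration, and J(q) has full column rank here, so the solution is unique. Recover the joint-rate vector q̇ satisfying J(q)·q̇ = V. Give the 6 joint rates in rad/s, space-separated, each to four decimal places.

o_n = [0.2808, 0.5759, 0.5335]
J₁: ẑ×o_n = [-0.5759, 0.2808, 0.0000], ω = ẑ
J2: z=[0.6428, -0.7660, 0.0000] o=[-0.1685, -0.1414, 0.5300] → [-0.0027, -0.0022, 0.8052, 0.6428, -0.7660, 0.0000]
J3: z=[0.0668, 0.0560, -0.9962] o=[-0.3898, -0.3271, 0.5047] → [0.9011, -0.6700, 0.0227, 0.0668, 0.0560, -0.9962]
J4: z=[0.0668, 0.0560, -0.9962] o=[-0.7135, 0.0661, 0.1438] → [0.5296, -1.0166, -0.0217, 0.0668, 0.0560, -0.9962]
J5: z=[0.6020, -0.7985, -0.0046] o=[-0.1247, 0.5096, 0.2082] → [-0.2594, -0.1977, 0.3636, 0.6020, -0.7985, -0.0046]
J6: z=[0.7559, 0.5680, 0.3255] o=[-0.1762, 0.4698, 0.3973] → [0.0428, 0.0458, -0.1794, 0.7559, 0.5680, 0.3255]
q̇ = J⁺·V = [-0.1910, 0.9490, -0.2370, -0.3660, 0.0660, -0.8050]

-0.1910 0.9490 -0.2370 -0.3660 0.0660 -0.8050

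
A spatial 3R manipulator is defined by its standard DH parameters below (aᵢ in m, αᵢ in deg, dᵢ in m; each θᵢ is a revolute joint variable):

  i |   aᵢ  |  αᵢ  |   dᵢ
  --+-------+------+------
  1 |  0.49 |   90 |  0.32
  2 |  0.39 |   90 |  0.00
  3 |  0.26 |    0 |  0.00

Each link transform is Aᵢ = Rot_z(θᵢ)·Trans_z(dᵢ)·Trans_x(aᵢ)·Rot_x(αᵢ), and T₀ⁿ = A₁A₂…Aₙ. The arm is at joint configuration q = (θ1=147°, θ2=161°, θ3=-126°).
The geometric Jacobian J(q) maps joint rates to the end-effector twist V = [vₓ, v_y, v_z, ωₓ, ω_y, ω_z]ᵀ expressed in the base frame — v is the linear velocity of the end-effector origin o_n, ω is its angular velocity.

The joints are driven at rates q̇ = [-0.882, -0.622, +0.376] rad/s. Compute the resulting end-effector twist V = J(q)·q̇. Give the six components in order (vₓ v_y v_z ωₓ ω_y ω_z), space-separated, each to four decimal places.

-0.0368 0.2349 0.1652 -0.4414 -0.4550 -0.5265

o_n = [-0.3374, -0.0317, 0.3972]
J₁: ẑ×o_n = [0.0317, -0.3374, 0.0000], ω = ẑ
J2: z=[0.5446, 0.8387, 0.0000] o=[-0.4109, 0.2669, 0.3200] → [0.0648, -0.0421, -0.2243, 0.5446, 0.8387, 0.0000]
J3: z=[-0.2730, 0.1773, 0.9455] o=[-0.1017, 0.0660, 0.4470] → [0.0836, -0.2365, 0.0685, -0.2730, 0.1773, 0.9455]
V = J·q̇ = [-0.0368, 0.2349, 0.1652, -0.4414, -0.4550, -0.5265]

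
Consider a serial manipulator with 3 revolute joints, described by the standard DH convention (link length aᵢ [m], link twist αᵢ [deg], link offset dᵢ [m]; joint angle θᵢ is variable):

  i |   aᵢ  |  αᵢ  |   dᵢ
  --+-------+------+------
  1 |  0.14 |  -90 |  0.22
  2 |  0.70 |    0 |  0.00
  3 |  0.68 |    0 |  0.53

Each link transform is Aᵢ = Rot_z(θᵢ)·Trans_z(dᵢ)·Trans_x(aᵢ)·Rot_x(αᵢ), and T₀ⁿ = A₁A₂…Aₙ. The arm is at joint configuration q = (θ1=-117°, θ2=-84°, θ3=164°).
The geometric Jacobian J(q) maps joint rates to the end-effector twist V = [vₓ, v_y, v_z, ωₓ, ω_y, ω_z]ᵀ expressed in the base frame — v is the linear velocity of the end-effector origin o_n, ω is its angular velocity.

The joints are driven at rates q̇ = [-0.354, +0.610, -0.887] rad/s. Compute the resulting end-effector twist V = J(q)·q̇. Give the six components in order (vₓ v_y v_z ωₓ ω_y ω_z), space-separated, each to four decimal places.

o_n = [0.3218, -0.5358, 0.2465]
J₁: ẑ×o_n = [0.5358, 0.3218, -0.0000], ω = ẑ
J2: z=[0.8910, -0.4540, 0.0000] o=[-0.0636, -0.1247, 0.2200] → [-0.0120, -0.0236, -0.1913, 0.8910, -0.4540, 0.0000]
J3: z=[0.8910, -0.4540, 0.0000] o=[-0.0968, -0.1899, 0.9162] → [0.3040, 0.5967, -0.1181, 0.8910, -0.4540, 0.0000]
V = J·q̇ = [-0.4667, -0.6576, -0.0119, -0.2468, 0.1258, -0.3540]

-0.4667 -0.6576 -0.0119 -0.2468 0.1258 -0.3540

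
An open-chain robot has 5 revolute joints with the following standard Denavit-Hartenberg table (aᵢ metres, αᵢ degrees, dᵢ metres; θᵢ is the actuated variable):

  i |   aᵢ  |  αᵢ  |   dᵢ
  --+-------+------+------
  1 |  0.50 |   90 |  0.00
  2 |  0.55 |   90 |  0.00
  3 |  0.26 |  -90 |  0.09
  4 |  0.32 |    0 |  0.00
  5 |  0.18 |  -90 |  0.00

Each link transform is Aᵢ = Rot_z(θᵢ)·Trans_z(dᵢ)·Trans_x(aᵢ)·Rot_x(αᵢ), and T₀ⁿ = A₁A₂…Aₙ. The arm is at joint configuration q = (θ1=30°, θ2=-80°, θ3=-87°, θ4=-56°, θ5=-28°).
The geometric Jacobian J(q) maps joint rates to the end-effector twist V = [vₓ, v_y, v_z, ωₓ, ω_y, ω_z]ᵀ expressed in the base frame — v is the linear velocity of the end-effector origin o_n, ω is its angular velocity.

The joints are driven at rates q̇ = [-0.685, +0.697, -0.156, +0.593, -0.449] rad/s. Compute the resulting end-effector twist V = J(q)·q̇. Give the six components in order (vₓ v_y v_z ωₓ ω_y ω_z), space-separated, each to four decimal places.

0.6838 0.5521 -0.2176 0.5069 -0.5208 -0.7995

o_n = [-0.1649, 0.4326, -0.6580]
J₁: ẑ×o_n = [-0.4326, -0.1649, 0.0000], ω = ẑ
J2: z=[0.5000, -0.8660, 0.0000] o=[0.4330, 0.2500, 0.0000] → [0.5699, 0.3290, -0.4265, 0.5000, -0.8660, 0.0000]
J3: z=[-0.8529, -0.4924, -0.1736] o=[0.5157, 0.2978, -0.5416] → [0.0807, 0.0189, -0.4502, -0.8529, -0.4924, -0.1736]
J4: z=[0.1763, 0.0414, -0.9835] o=[0.3112, 0.4795, -0.5707] → [-0.0497, 0.4836, 0.0114, 0.1763, 0.0414, -0.9835]
J5: z=[0.1763, 0.0414, -0.9835] o=[-0.0030, 0.5044, -0.6260] → [-0.0719, 0.1649, -0.0060, 0.1763, 0.0414, -0.9835]
V = J·q̇ = [0.6838, 0.5521, -0.2176, 0.5069, -0.5208, -0.7995]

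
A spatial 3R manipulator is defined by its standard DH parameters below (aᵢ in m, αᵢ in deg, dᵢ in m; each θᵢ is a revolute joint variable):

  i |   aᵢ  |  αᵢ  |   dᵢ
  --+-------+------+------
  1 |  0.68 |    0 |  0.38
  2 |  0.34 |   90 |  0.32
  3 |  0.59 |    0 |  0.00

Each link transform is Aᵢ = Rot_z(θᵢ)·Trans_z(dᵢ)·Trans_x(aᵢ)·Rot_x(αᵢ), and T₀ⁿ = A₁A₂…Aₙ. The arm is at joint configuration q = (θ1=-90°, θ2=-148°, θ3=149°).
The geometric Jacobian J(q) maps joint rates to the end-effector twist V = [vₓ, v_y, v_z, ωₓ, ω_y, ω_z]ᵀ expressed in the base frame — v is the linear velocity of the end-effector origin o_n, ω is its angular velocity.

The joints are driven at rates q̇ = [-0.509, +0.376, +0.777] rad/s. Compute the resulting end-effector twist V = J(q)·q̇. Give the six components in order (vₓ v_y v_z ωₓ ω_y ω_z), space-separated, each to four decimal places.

o_n = [0.0878, -0.8205, 1.0039]
J₁: ẑ×o_n = [0.8205, 0.0878, -0.0000], ω = ẑ
J2: z=[0.0000, 0.0000, 1.0000] o=[0.0000, -0.6800, 0.3800] → [0.1405, 0.0878, -0.0000, 0.0000, 0.0000, 1.0000]
J3: z=[0.8480, 0.5299, 0.0000] o=[-0.1802, -0.3917, 0.7000] → [0.1610, -0.2577, -0.5057, 0.8480, 0.5299, 0.0000]
V = J·q̇ = [-0.2397, -0.2119, -0.3930, 0.6589, 0.4117, -0.1330]

-0.2397 -0.2119 -0.3930 0.6589 0.4117 -0.1330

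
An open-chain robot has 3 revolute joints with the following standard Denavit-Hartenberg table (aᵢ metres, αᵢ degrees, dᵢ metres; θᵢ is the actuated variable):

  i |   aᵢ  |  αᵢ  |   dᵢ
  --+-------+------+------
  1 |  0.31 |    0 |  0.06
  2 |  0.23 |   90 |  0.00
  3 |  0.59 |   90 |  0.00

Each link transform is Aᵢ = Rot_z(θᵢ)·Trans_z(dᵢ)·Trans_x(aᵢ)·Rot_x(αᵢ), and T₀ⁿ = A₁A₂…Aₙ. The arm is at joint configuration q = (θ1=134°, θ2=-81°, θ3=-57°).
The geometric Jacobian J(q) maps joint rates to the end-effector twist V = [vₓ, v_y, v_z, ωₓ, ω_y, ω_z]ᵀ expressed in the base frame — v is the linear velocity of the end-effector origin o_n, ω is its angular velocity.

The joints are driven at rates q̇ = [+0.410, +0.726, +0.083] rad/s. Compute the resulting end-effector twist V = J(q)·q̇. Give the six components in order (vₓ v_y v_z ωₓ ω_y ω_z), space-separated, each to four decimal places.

-0.5669 0.3214 0.0267 0.0663 -0.0500 1.1360

o_n = [0.1165, 0.6633, -0.4348]
J₁: ẑ×o_n = [-0.6633, 0.1165, 0.0000], ω = ẑ
J2: z=[0.0000, 0.0000, 1.0000] o=[-0.2153, 0.2230, 0.0600] → [-0.4403, 0.3318, 0.0000, 0.0000, 0.0000, 1.0000]
J3: z=[0.7986, -0.6018, 0.0000] o=[-0.0769, 0.4067, 0.0600] → [0.2978, 0.3952, 0.3213, 0.7986, -0.6018, 0.0000]
V = J·q̇ = [-0.5669, 0.3214, 0.0267, 0.0663, -0.0500, 1.1360]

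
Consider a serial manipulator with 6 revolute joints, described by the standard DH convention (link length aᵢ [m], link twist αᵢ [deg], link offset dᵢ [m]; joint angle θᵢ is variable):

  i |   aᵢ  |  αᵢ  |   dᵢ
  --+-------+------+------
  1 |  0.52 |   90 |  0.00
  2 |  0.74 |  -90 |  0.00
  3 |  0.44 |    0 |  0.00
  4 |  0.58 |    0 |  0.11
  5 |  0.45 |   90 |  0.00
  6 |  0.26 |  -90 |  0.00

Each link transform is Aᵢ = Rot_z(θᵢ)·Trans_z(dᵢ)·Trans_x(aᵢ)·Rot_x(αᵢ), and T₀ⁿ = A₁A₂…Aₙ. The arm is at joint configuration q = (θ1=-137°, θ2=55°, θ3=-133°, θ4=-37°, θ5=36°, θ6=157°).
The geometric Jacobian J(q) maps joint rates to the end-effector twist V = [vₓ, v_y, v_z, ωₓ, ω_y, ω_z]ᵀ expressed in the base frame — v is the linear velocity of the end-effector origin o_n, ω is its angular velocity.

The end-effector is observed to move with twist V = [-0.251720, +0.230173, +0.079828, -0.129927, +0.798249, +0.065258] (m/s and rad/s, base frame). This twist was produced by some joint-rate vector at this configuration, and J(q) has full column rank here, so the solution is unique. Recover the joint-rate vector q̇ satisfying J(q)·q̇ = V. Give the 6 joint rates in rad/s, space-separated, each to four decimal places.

-0.3460 0.5960 0.7650 -0.8540 0.6930 -0.1100

o_n = [-0.5286, 0.2920, -0.1060]
J₁: ẑ×o_n = [-0.2920, -0.5286, 0.0000], ω = ẑ
J2: z=[-0.6820, 0.7314, 0.0000] o=[-0.3803, -0.3546, 0.0000] → [-0.0776, -0.0723, -0.3326, -0.6820, 0.7314, 0.0000]
J3: z=[0.5991, 0.5587, 0.5736] o=[-0.6907, -0.6441, 0.6062] → [-0.9348, 0.5197, 0.4702, 0.5991, 0.5587, 0.5736]
J4: z=[0.5991, 0.5587, 0.5736] o=[-0.7843, -0.2914, 0.3604] → [-0.5952, 0.4261, 0.2066, 0.5991, 0.5587, 0.5736]
J5: z=[0.5991, 0.5587, 0.5736] o=[-0.5475, 0.0672, -0.0444] → [-0.1634, 0.0477, 0.1241, 0.5991, 0.5587, 0.5736]
J6: z=[0.7755, -0.2267, -0.5892] o=[-0.6371, 0.4262, -0.3005] → [-0.1231, -0.2148, -0.0795, 0.7755, -0.2267, -0.5892]
q̇ = J⁺·V = [-0.3460, 0.5960, 0.7650, -0.8540, 0.6930, -0.1100]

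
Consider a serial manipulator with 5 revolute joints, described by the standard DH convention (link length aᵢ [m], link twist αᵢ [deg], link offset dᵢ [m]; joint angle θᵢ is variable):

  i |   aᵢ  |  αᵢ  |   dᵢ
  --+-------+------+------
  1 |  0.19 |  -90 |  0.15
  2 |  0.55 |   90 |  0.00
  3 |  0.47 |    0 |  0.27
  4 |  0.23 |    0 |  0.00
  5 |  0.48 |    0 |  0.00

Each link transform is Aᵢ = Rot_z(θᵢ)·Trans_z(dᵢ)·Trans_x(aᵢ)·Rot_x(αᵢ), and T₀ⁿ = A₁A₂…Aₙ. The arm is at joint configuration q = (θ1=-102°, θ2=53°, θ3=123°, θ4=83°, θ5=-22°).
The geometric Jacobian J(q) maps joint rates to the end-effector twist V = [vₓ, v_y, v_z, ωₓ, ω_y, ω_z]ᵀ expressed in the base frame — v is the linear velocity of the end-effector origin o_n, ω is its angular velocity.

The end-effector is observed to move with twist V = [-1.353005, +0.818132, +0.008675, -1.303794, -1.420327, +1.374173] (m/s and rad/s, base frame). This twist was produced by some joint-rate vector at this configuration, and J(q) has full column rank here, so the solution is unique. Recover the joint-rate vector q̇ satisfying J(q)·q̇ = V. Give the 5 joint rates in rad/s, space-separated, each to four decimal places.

0.1230 -0.9800 0.6900 0.9660 0.4230

o_n = [0.2188, -0.2203, 0.6252]
J₁: ẑ×o_n = [0.2203, 0.2188, -0.0000], ω = ẑ
J2: z=[0.9781, -0.2079, 0.0000] o=[-0.0395, -0.1858, 0.1500] → [-0.0988, -0.4648, 0.0200, 0.9781, -0.2079, 0.0000]
J3: z=[-0.1660, -0.7812, 0.6018] o=[-0.1083, -0.5096, -0.2892] → [-0.8884, 0.3487, 0.2075, -0.1660, -0.7812, 0.6018]
J4: z=[-0.1660, -0.7812, 0.6018] o=[0.2644, -0.6518, 0.0777] → [-0.6874, 0.0635, -0.1073, -0.1660, -0.7812, 0.6018]
J5: z=[-0.1660, -0.7812, 0.6018] o=[0.1917, -0.5091, 0.2428] → [-0.4726, 0.0798, -0.0267, -0.1660, -0.7812, 0.6018]
q̇ = J⁺·V = [0.1230, -0.9800, 0.6900, 0.9660, 0.4230]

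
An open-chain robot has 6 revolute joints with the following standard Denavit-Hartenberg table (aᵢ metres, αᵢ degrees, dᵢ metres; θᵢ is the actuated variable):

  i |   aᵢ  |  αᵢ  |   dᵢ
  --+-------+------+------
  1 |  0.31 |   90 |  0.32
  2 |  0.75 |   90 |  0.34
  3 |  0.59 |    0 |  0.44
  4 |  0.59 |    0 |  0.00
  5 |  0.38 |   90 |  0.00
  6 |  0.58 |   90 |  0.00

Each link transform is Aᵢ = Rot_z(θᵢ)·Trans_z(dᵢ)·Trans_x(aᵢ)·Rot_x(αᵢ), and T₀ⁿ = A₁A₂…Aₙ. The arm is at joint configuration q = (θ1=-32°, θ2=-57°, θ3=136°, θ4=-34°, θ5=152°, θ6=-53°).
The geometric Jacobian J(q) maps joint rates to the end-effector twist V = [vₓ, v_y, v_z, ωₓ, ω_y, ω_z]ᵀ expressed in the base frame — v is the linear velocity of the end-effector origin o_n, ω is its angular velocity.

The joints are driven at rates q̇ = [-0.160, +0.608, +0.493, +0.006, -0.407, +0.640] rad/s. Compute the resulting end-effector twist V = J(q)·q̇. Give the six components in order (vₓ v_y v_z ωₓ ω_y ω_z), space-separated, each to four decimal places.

o_n = [-0.0515, -0.7062, 0.3310]
J₁: ẑ×o_n = [0.7062, -0.0515, 0.0000], ω = ẑ
J2: z=[-0.5299, -0.8480, 0.0000] o=[0.2629, -0.1643, 0.3200] → [-0.0093, 0.0058, 0.0205, -0.5299, -0.8480, 0.0000]
J3: z=[-0.7112, 0.4444, -0.5446] o=[0.4291, -0.6691, -0.3090] → [0.2642, 0.7170, 0.2400, -0.7112, 0.4444, -0.5446]
J4: z=[-0.7112, 0.4444, -0.5446] o=[-0.2970, -0.6986, -0.1927] → [0.2286, 0.2387, -0.1037, -0.7112, 0.4444, -0.5446]
J5: z=[-0.7112, 0.4444, -0.5446] o=[-0.6595, -1.1526, -0.0898] → [0.4302, -0.0318, -0.5877, -0.7112, 0.4444, -0.5446]
J6: z=[-0.5901, 0.0437, 0.8062] o=[-0.5143, -0.8126, -0.0020] → [-0.0713, 0.5696, -0.0830, -0.5901, 0.0437, 0.8062]
V = J·q̇ = [-0.2077, 0.7442, 0.3162, -0.7653, -0.4468, 0.3058]

-0.2077 0.7442 0.3162 -0.7653 -0.4468 0.3058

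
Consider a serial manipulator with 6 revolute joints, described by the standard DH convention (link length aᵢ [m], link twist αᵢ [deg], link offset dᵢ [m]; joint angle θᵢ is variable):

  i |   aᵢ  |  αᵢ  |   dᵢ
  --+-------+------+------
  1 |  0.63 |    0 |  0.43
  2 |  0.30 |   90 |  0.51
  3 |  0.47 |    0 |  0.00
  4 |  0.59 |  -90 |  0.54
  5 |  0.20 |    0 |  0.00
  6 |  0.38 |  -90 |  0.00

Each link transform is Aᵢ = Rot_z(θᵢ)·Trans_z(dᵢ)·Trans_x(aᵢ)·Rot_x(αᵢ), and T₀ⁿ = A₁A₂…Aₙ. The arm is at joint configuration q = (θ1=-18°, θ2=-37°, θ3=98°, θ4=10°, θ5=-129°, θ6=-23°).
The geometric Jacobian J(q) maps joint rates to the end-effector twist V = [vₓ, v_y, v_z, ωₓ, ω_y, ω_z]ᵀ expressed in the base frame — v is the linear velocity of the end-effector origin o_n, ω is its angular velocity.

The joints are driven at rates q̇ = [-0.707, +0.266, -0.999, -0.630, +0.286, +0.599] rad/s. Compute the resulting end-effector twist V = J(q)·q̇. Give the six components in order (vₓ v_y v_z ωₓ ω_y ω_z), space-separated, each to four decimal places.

o_n = [-0.0049, -0.8555, 1.5277]
J₁: ẑ×o_n = [0.8555, -0.0049, 0.0000], ω = ẑ
J2: z=[0.0000, 0.0000, 1.0000] o=[0.5992, -0.1947, 0.4300] → [0.6608, -0.6040, 0.0000, 0.0000, 0.0000, 1.0000]
J3: z=[-0.8192, -0.5736, 0.0000] o=[0.7712, -0.4404, 0.9400] → [-0.3371, 0.4815, -0.1052, -0.8192, -0.5736, 0.0000]
J4: z=[-0.8192, -0.5736, 0.0000] o=[0.7337, -0.3868, 1.4054] → [-0.0702, 0.1002, -0.0397, -0.8192, -0.5736, 0.0000]
J5: z=[-0.5455, 0.7791, -0.3090] o=[0.1868, -0.5472, 1.9665] → [-0.4371, -0.1801, 0.3175, -0.5455, 0.7791, -0.3090]
J6: z=[-0.5455, 0.7791, -0.3090] o=[0.0818, -0.6682, 1.8468] → [-0.3065, -0.1473, 0.1697, -0.5455, 0.7791, -0.3090]
V = J·q̇ = [-0.3567, -0.8411, 0.3225, 0.8516, 1.6238, -0.7145]

-0.3567 -0.8411 0.3225 0.8516 1.6238 -0.7145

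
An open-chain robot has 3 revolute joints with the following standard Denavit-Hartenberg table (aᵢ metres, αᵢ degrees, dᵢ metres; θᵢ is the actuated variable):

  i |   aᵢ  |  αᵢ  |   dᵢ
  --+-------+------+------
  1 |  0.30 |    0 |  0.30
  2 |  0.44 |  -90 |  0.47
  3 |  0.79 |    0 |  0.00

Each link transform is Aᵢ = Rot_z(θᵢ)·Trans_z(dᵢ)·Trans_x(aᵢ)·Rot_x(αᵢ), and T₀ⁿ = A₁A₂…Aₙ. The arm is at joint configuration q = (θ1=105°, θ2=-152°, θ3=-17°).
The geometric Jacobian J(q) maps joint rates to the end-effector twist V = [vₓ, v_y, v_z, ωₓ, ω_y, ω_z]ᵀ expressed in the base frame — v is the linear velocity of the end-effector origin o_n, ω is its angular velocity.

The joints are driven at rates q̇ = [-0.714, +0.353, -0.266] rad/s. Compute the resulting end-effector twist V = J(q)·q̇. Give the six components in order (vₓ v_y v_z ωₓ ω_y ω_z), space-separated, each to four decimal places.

-0.1506 -0.1940 0.2010 -0.1945 -0.1814 -0.3610

o_n = [0.7377, -0.5845, 1.0010]
J₁: ẑ×o_n = [0.5845, 0.7377, -0.0000], ω = ẑ
J2: z=[0.0000, 0.0000, 1.0000] o=[-0.0776, 0.2898, 0.3000] → [0.8743, 0.8153, -0.0000, 0.0000, 0.0000, 1.0000]
J3: z=[0.7314, 0.6820, 0.0000] o=[0.2224, -0.0320, 0.7700] → [0.1575, -0.1689, -0.7555, 0.7314, 0.6820, 0.0000]
V = J·q̇ = [-0.1506, -0.1940, 0.2010, -0.1945, -0.1814, -0.3610]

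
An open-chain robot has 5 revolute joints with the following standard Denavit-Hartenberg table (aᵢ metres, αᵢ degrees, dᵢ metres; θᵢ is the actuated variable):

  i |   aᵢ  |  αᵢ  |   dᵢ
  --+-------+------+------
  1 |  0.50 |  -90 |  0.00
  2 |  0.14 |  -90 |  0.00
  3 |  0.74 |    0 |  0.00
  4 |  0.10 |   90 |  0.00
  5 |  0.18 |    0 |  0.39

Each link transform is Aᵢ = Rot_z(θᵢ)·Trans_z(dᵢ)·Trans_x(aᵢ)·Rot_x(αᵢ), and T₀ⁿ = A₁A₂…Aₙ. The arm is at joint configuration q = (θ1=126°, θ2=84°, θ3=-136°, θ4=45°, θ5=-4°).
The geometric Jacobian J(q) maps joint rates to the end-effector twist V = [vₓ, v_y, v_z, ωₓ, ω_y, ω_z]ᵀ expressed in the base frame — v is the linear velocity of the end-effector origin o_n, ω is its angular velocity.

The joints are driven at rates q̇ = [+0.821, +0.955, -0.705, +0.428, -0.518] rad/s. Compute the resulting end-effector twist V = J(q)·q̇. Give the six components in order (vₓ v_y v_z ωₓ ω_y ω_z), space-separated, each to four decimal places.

0.0236 0.2022 0.5118 -0.9737 -0.3000 0.3349

o_n = [-0.8894, -0.1144, 0.7841]
J₁: ẑ×o_n = [0.1144, -0.8894, 0.0000], ω = ẑ
J2: z=[-0.8090, -0.5878, 0.0000] o=[-0.2939, 0.4045, 0.0000] → [-0.4609, 0.6344, 0.0698, -0.8090, -0.5878, 0.0000]
J3: z=[0.5846, -0.8046, -0.1045] o=[-0.3025, 0.4163, -0.1392] → [-0.7984, -0.4784, -0.7824, 0.5846, -0.8046, -0.1045]
J4: z=[0.5846, -0.8046, -0.1045] o=[-0.6857, 0.0692, 0.3902] → [-0.3362, -0.2090, -0.2712, 0.5846, -0.8046, -0.1045]
J5: z=[0.0756, -0.0743, 0.9944] o=[-0.7664, 0.0103, 0.3919] → [0.0948, -0.1519, -0.0186, 0.0756, -0.0743, 0.9944]
V = J·q̇ = [0.0236, 0.2022, 0.5118, -0.9737, -0.3000, 0.3349]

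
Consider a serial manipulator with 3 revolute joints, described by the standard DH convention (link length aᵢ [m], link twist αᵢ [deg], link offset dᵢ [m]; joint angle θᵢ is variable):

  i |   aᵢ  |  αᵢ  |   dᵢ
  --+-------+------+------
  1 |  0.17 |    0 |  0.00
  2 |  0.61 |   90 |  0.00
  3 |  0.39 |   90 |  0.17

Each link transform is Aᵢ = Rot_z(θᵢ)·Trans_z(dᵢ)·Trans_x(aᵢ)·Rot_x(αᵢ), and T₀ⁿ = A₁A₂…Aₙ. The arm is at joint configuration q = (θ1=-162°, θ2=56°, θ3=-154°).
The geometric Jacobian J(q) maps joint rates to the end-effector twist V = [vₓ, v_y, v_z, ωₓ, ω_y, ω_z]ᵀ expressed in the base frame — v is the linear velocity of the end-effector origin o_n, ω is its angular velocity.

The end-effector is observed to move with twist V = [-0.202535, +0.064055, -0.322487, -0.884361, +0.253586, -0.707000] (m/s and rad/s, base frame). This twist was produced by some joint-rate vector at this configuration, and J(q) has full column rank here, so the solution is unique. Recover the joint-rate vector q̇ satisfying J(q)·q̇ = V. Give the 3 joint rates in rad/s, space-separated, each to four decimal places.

-0.3040 -0.4030 0.9200

o_n = [-0.3966, -0.2551, -0.1710]
J₁: ẑ×o_n = [0.2551, -0.3966, 0.0000], ω = ẑ
J2: z=[0.0000, 0.0000, 1.0000] o=[-0.1617, -0.0525, 0.0000] → [0.2026, -0.2349, 0.0000, 0.0000, 0.0000, 1.0000]
J3: z=[-0.9613, 0.2756, 0.0000] o=[-0.3298, -0.6389, 0.0000] → [-0.0471, -0.1643, -0.3505, -0.9613, 0.2756, 0.0000]
q̇ = J⁺·V = [-0.3040, -0.4030, 0.9200]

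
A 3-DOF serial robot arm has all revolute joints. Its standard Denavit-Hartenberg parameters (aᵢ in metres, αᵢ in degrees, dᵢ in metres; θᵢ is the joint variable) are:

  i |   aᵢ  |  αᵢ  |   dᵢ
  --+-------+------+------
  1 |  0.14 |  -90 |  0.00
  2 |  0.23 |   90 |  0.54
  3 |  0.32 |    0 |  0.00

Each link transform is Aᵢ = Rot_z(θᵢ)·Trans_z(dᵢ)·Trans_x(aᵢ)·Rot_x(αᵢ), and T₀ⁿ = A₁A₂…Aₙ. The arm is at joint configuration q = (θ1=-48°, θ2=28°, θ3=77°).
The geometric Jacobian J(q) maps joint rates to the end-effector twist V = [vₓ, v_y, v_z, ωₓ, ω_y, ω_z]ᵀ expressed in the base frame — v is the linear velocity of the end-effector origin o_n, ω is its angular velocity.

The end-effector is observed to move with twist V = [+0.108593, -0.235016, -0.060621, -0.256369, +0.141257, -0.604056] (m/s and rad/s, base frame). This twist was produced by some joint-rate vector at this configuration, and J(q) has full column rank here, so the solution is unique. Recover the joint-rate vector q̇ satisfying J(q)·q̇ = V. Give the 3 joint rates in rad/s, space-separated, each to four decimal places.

o_n = [0.9051, 0.2678, -0.1418]
J₁: ẑ×o_n = [-0.2678, 0.9051, 0.0000], ω = ẑ
J2: z=[0.7431, 0.6691, 0.0000] o=[0.0937, -0.1040, 0.0000] → [-0.0949, 0.1054, -0.2666, 0.7431, 0.6691, 0.0000]
J3: z=[0.3141, -0.3489, 0.8829] o=[0.6309, 0.1064, -0.1080] → [-0.1307, 0.2528, 0.1464, 0.3141, -0.3489, 0.8829]
q̇ = J⁺·V = [-0.0840, -0.0960, -0.5890]

-0.0840 -0.0960 -0.5890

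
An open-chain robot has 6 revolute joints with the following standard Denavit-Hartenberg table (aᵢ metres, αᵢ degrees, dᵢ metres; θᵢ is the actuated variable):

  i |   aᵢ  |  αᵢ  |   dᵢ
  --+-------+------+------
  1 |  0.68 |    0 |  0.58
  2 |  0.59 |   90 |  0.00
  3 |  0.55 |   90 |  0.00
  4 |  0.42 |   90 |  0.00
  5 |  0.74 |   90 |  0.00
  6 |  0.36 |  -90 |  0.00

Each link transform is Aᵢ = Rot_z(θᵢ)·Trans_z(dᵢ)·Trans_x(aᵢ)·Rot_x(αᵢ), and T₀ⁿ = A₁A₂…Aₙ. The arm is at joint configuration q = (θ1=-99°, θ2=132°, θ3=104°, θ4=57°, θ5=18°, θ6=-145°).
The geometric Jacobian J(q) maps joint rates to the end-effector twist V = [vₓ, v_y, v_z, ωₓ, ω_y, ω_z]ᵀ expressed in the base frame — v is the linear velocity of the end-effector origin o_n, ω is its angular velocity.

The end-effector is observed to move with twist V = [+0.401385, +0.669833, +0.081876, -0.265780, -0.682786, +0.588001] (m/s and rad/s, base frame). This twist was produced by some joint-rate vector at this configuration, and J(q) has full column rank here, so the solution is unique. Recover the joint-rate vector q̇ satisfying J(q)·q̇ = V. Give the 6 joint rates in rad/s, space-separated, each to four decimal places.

o_n = [0.7772, -1.0753, 1.4246]
J₁: ẑ×o_n = [1.0753, 0.7772, -0.0000], ω = ẑ
J2: z=[0.0000, 0.0000, 1.0000] o=[-0.1064, -0.6716, 0.5800] → [0.4036, 0.8836, -0.0000, 0.0000, 0.0000, 1.0000]
J3: z=[0.5446, -0.8387, 0.0000] o=[0.3884, -0.3503, 0.5800] → [-0.7083, -0.4600, -0.0688, 0.5446, -0.8387, 0.0000]
J4: z=[0.8138, 0.5285, 0.2419] o=[0.2768, -0.4228, 1.1137] → [0.3222, -0.1320, -0.7954, 0.8138, 0.5285, 0.2419]
J5: z=[-0.4668, 0.3463, 0.8138] o=[0.4223, -0.7483, 1.3356] → [0.2969, 0.3303, 0.0297, -0.4668, 0.3463, 0.8138]
J6: z=[-0.6669, -0.7421, -0.0668] o=[0.8521, -1.1730, 1.7629] → [0.2576, -0.2206, -0.1208, -0.6669, -0.7421, -0.0668]
q̇ = J⁺·V = [0.1020, 0.9640, 0.0300, -0.2020, -0.4850, 0.5160]

0.1020 0.9640 0.0300 -0.2020 -0.4850 0.5160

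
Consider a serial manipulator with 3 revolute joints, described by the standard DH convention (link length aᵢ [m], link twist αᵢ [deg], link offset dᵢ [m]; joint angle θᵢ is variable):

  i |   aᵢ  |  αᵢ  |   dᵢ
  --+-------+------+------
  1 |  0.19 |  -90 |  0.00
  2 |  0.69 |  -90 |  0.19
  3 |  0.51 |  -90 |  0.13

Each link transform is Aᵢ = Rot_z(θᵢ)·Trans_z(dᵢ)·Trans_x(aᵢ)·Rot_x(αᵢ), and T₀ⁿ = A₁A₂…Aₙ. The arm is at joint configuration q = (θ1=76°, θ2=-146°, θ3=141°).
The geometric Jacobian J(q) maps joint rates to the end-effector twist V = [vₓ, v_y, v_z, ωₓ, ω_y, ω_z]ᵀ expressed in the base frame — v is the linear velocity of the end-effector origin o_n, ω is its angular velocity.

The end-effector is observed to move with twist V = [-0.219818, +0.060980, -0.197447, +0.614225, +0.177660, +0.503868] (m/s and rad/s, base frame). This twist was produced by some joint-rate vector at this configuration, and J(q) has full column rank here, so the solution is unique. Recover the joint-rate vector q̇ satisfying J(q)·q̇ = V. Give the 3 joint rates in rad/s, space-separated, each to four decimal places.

o_n = [0.1317, -0.0130, 0.2720]
J₁: ẑ×o_n = [0.0130, 0.1317, -0.0000], ω = ẑ
J2: z=[-0.9703, 0.2419, 0.0000] o=[0.0460, 0.1844, 0.0000] → [0.0658, 0.2639, 0.1708, -0.9703, 0.2419, 0.0000]
J3: z=[0.1353, 0.5426, 0.8290] o=[-0.2768, -0.3247, 0.3858] → [-0.3202, 0.3541, -0.1795, 0.1353, 0.5426, 0.8290]
q̇ = J⁺·V = [0.0280, -0.5530, 0.5740]

0.0280 -0.5530 0.5740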